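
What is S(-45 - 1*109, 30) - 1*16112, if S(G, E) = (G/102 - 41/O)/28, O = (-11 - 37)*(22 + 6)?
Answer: -10307589127/639744 ≈ -16112.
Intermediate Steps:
O = -1344 (O = -48*28 = -1344)
S(G, E) = 41/37632 + G/2856 (S(G, E) = (G/102 - 41/(-1344))/28 = (G*(1/102) - 41*(-1/1344))*(1/28) = (G/102 + 41/1344)*(1/28) = (41/1344 + G/102)*(1/28) = 41/37632 + G/2856)
S(-45 - 1*109, 30) - 1*16112 = (41/37632 + (-45 - 1*109)/2856) - 1*16112 = (41/37632 + (-45 - 109)/2856) - 16112 = (41/37632 + (1/2856)*(-154)) - 16112 = (41/37632 - 11/204) - 16112 = -33799/639744 - 16112 = -10307589127/639744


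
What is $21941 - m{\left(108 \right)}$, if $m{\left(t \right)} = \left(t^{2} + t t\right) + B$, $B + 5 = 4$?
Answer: $-1386$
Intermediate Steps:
$B = -1$ ($B = -5 + 4 = -1$)
$m{\left(t \right)} = -1 + 2 t^{2}$ ($m{\left(t \right)} = \left(t^{2} + t t\right) - 1 = \left(t^{2} + t^{2}\right) - 1 = 2 t^{2} - 1 = -1 + 2 t^{2}$)
$21941 - m{\left(108 \right)} = 21941 - \left(-1 + 2 \cdot 108^{2}\right) = 21941 - \left(-1 + 2 \cdot 11664\right) = 21941 - \left(-1 + 23328\right) = 21941 - 23327 = -1386$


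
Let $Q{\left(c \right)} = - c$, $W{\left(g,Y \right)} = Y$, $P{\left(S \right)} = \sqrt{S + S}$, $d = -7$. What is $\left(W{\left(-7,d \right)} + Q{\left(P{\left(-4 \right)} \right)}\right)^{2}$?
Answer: $41 + 28 i \sqrt{2} \approx 41.0 + 39.598 i$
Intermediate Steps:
$P{\left(S \right)} = \sqrt{2} \sqrt{S}$ ($P{\left(S \right)} = \sqrt{2 S} = \sqrt{2} \sqrt{S}$)
$\left(W{\left(-7,d \right)} + Q{\left(P{\left(-4 \right)} \right)}\right)^{2} = \left(-7 - \sqrt{2} \sqrt{-4}\right)^{2} = \left(-7 - \sqrt{2} \cdot 2 i\right)^{2} = \left(-7 - 2 i \sqrt{2}\right)^{2}$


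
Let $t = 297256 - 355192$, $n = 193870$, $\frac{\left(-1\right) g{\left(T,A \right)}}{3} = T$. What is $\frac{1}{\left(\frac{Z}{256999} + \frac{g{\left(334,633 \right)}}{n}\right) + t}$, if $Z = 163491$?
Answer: $- \frac{24912198065}{1443297387850254} \approx -1.7261 \cdot 10^{-5}$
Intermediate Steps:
$g{\left(T,A \right)} = - 3 T$
$t = -57936$ ($t = 297256 - 355192 = -57936$)
$\frac{1}{\left(\frac{Z}{256999} + \frac{g{\left(334,633 \right)}}{n}\right) + t} = \frac{1}{\left(\frac{163491}{256999} + \frac{\left(-3\right) 334}{193870}\right) - 57936} = \frac{1}{\left(163491 \cdot \frac{1}{256999} - \frac{501}{96935}\right) - 57936} = \frac{1}{\left(\frac{163491}{256999} - \frac{501}{96935}\right) - 57936} = \frac{1}{\frac{15719243586}{24912198065} - 57936} = \frac{1}{- \frac{1443297387850254}{24912198065}} = - \frac{24912198065}{1443297387850254}$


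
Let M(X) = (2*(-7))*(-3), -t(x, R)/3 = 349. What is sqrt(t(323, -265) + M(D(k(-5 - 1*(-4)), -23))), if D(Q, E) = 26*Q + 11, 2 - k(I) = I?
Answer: I*sqrt(1005) ≈ 31.702*I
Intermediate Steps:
k(I) = 2 - I
D(Q, E) = 11 + 26*Q
t(x, R) = -1047 (t(x, R) = -3*349 = -1047)
M(X) = 42 (M(X) = -14*(-3) = 42)
sqrt(t(323, -265) + M(D(k(-5 - 1*(-4)), -23))) = sqrt(-1047 + 42) = sqrt(-1005) = I*sqrt(1005)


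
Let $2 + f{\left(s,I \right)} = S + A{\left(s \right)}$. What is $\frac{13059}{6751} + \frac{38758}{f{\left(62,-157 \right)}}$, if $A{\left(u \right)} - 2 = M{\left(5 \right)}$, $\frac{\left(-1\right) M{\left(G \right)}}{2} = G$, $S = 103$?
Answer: $\frac{262869745}{627843} \approx 418.69$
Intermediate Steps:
$M{\left(G \right)} = - 2 G$
$A{\left(u \right)} = -8$ ($A{\left(u \right)} = 2 - 10 = -8$)
$f{\left(s,I \right)} = 93$ ($f{\left(s,I \right)} = -2 + \left(103 - 8\right) = -2 + 95 = 93$)
$\frac{13059}{6751} + \frac{38758}{f{\left(62,-157 \right)}} = \frac{13059}{6751} + \frac{38758}{93} = \frac{262869745}{627843}$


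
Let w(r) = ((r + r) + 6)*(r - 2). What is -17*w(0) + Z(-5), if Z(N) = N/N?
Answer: 205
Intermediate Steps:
w(r) = (-2 + r)*(6 + 2*r) (w(r) = (2*r + 6)*(-2 + r) = (6 + 2*r)*(-2 + r) = (-2 + r)*(6 + 2*r))
Z(N) = 1
-17*w(0) + Z(-5) = -17*(-12 + 2*0 + 2*0²) + 1 = -17*(-12 + 0 + 2*0) + 1 = -17*(-12 + 0 + 0) + 1 = -17*(-12) + 1 = 204 + 1 = 205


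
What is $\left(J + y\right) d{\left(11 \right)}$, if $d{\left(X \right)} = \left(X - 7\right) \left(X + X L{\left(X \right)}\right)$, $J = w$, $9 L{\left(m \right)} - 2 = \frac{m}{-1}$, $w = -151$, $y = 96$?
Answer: $0$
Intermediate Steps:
$L{\left(m \right)} = \frac{2}{9} - \frac{m}{9}$ ($L{\left(m \right)} = \frac{2}{9} + \frac{m \frac{1}{-1}}{9} = \frac{2}{9} + \frac{m \left(-1\right)}{9} = \frac{2}{9} + \frac{\left(-1\right) m}{9} = \frac{2}{9} - \frac{m}{9}$)
$J = -151$
$d{\left(X \right)} = \left(-7 + X\right) \left(X + X \left(\frac{2}{9} - \frac{X}{9}\right)\right)$ ($d{\left(X \right)} = \left(X - 7\right) \left(X + X \left(\frac{2}{9} - \frac{X}{9}\right)\right) = \left(-7 + X\right) \left(X + X \left(\frac{2}{9} - \frac{X}{9}\right)\right)$)
$\left(J + y\right) d{\left(11 \right)} = \left(-151 + 96\right) \frac{1}{9} \cdot 11 \left(-77 - 11^{2} + 18 \cdot 11\right) = - 55 \cdot \frac{1}{9} \cdot 11 \left(-77 - 121 + 198\right) = - 55 \cdot \frac{1}{9} \cdot 11 \cdot 0 = \left(-55\right) 0 = 0$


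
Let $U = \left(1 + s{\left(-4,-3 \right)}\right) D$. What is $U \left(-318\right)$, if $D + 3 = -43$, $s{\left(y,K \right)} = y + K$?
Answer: $-87768$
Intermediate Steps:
$s{\left(y,K \right)} = K + y$
$D = -46$ ($D = -3 - 43 = -46$)
$U = 276$ ($U = \left(1 - 7\right) \left(-46\right) = \left(-6\right) \left(-46\right) = 276$)
$U \left(-318\right) = 276 \left(-318\right) = -87768$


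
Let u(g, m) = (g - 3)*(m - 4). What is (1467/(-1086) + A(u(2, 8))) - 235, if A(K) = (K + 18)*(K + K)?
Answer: -126103/362 ≈ -348.35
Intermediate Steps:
u(g, m) = (-4 + m)*(-3 + g) (u(g, m) = (-3 + g)*(-4 + m) = (-4 + m)*(-3 + g))
A(K) = 2*K*(18 + K) (A(K) = (18 + K)*(2*K) = 2*K*(18 + K))
(1467/(-1086) + A(u(2, 8))) - 235 = (1467/(-1086) + 2*(12 - 4*2 - 3*8 + 2*8)*(18 + (12 - 4*2 - 3*8 + 2*8))) - 235 = (1467*(-1/1086) + 2*(12 - 8 - 24 + 16)*(18 + (12 - 8 - 24 + 16))) - 235 = (-489/362 + 2*(-4)*(18 - 4)) - 235 = (-489/362 + 2*(-4)*14) - 235 = (-489/362 - 112) - 235 = -41033/362 - 235 = -126103/362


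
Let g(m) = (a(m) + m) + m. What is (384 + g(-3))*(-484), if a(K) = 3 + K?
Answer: -182952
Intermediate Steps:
g(m) = 3 + 3*m (g(m) = ((3 + m) + m) + m = (3 + 2*m) + m = 3 + 3*m)
(384 + g(-3))*(-484) = (384 + (3 + 3*(-3)))*(-484) = (384 + (3 - 9))*(-484) = (384 - 6)*(-484) = 378*(-484) = -182952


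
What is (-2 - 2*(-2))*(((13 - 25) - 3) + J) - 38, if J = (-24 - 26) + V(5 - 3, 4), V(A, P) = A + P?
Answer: -156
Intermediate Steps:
J = -44 (J = (-24 - 26) + ((5 - 3) + 4) = -50 + (2 + 4) = -50 + 6 = -44)
(-2 - 2*(-2))*(((13 - 25) - 3) + J) - 38 = (-2 - 2*(-2))*(((13 - 25) - 3) - 44) - 38 = (-2 + 4)*((-12 - 3) - 44) - 38 = 2*(-15 - 44) - 38 = 2*(-59) - 38 = -118 - 38 = -156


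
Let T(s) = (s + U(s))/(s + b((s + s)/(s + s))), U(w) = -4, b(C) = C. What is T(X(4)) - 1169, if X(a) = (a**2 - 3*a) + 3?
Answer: -9349/8 ≈ -1168.6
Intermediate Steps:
X(a) = 3 + a**2 - 3*a
T(s) = (-4 + s)/(1 + s) (T(s) = (s - 4)/(s + (s + s)/(s + s)) = (-4 + s)/(s + (2*s)/((2*s))) = (-4 + s)/(s + (2*s)*(1/(2*s))) = (-4 + s)/(s + 1) = (-4 + s)/(1 + s))
T(X(4)) - 1169 = (-4 + (3 + 4**2 - 3*4))/(1 + (3 + 4**2 - 3*4)) - 1169 = (-4 + (3 + 16 - 12))/(1 + (3 + 16 - 12)) - 1169 = (-4 + 7)/(1 + 7) - 1169 = 3/8 - 1169 = -9349/8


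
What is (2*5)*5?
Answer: 50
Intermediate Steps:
(2*5)*5 = 10*5 = 50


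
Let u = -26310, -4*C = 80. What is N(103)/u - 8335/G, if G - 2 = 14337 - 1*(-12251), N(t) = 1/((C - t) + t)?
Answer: -438585041/1399165800 ≈ -0.31346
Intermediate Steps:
C = -20 (C = -¼*80 = -20)
N(t) = -1/20 (N(t) = 1/((-20 - t) + t) = 1/(-20) = -1/20)
G = 26590 (G = 2 + (14337 - 1*(-12251)) = 2 + (14337 + 12251) = 2 + 26588 = 26590)
N(103)/u - 8335/G = -1/20/(-26310) - 8335/26590 = -1/20*(-1/26310) - 8335*1/26590 = 1/526200 - 1667/5318 = -438585041/1399165800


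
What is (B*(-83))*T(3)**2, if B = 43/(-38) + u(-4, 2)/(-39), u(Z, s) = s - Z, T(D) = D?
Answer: 474345/494 ≈ 960.21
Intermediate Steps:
B = -635/494 (B = 43/(-38) + (2 - 1*(-4))/(-39) = 43*(-1/38) + (2 + 4)*(-1/39) = -43/38 + 6*(-1/39) = -43/38 - 2/13 = -635/494 ≈ -1.2854)
(B*(-83))*T(3)**2 = -635/494*(-83)*3**2 = (52705/494)*9 = 474345/494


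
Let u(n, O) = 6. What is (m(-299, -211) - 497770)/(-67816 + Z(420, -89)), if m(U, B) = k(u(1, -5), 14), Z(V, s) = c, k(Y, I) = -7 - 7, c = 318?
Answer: 248892/33749 ≈ 7.3748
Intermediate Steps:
k(Y, I) = -14
Z(V, s) = 318
m(U, B) = -14
(m(-299, -211) - 497770)/(-67816 + Z(420, -89)) = (-14 - 497770)/(-67816 + 318) = -497784/(-67498) = -497784*(-1/67498) = 248892/33749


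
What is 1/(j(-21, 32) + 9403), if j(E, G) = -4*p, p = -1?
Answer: 1/9407 ≈ 0.00010630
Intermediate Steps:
j(E, G) = 4 (j(E, G) = -4*(-1) = 4)
1/(j(-21, 32) + 9403) = 1/(4 + 9403) = 1/9407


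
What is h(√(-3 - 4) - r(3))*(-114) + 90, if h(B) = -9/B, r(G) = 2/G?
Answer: 18*(-161*I + 15*√7)/(2*I + 3*√7) ≈ -1.8806 - 364.64*I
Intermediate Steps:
h(√(-3 - 4) - r(3))*(-114) + 90 = -9/(√(-3 - 4) - 2/3)*(-114) + 90 = -9/(√(-7) - 2/3)*(-114) + 90 = -9/(I*√7 - 1*⅔)*(-114) + 90 = -9/(I*√7 - ⅔)*(-114) + 90 = -9/(-⅔ + I*√7)*(-114) + 90 = 1026/(-⅔ + I*√7) + 90 = 90 + 1026/(-⅔ + I*√7)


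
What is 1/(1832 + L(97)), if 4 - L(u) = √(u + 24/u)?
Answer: 178092/326967479 + √915001/326967479 ≈ 0.00054760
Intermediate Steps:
L(u) = 4 - √(u + 24/u)
1/(1832 + L(97)) = 1/(1832 + (4 - √(97 + 24/97))) = 1/(1832 + (4 - √(9433/97))) = 1/(1832 + (4 - √915001/97)) = 1/(1836 - √915001/97)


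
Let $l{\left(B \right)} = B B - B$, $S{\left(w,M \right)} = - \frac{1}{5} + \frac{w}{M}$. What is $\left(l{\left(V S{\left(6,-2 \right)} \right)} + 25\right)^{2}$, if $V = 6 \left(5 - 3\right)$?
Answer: $\frac{1478325601}{625} \approx 2.3653 \cdot 10^{6}$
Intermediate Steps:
$S{\left(w,M \right)} = - \frac{1}{5} + \frac{w}{M}$ ($S{\left(w,M \right)} = \left(-1\right) \frac{1}{5} + \frac{w}{M} = - \frac{1}{5} + \frac{w}{M}$)
$V = 12$ ($V = 6 \cdot 2 = 12$)
$l{\left(B \right)} = B^{2} - B$
$\left(l{\left(V S{\left(6,-2 \right)} \right)} + 25\right)^{2} = \left(12 \frac{6 - - \frac{2}{5}}{-2} \left(-1 + 12 \frac{6 - - \frac{2}{5}}{-2}\right) + 25\right)^{2} = \left(12 \left(- \frac{6 + \frac{2}{5}}{2}\right) \left(-1 + 12 \left(- \frac{6 + \frac{2}{5}}{2}\right)\right) + 25\right)^{2} = \left(12 \left(\left(- \frac{1}{2}\right) \frac{32}{5}\right) \left(-1 + 12 \left(\left(- \frac{1}{2}\right) \frac{32}{5}\right)\right) + 25\right)^{2} = \left(12 \left(- \frac{16}{5}\right) \left(-1 + 12 \left(- \frac{16}{5}\right)\right) + 25\right)^{2} = \left(- \frac{192 \left(-1 - \frac{192}{5}\right)}{5} + 25\right)^{2} = \left(\left(- \frac{192}{5}\right) \left(- \frac{197}{5}\right) + 25\right)^{2} = \left(\frac{37824}{25} + 25\right)^{2} = \left(\frac{38449}{25}\right)^{2} = \frac{1478325601}{625}$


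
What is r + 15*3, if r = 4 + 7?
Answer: 56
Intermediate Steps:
r = 11
r + 15*3 = 11 + 15*3 = 11 + 45 = 56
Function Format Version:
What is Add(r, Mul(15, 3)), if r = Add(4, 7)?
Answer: 56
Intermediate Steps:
r = 11
Add(r, Mul(15, 3)) = Add(11, Mul(15, 3)) = Add(11, 45) = 56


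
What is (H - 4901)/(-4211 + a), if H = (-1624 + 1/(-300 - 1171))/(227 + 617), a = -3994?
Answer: 6087098029/10186704420 ≈ 0.59755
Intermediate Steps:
H = -2388905/1241524 (H = (-1624 + 1/(-1471))/844 = (-1624 - 1/1471)*(1/844) = -2388905/1471*1/844 = -2388905/1241524 ≈ -1.9242)
(H - 4901)/(-4211 + a) = (-2388905/1241524 - 4901)/(-4211 - 3994) = -6087098029/1241524/(-8205) = -6087098029/1241524*(-1/8205) = 6087098029/10186704420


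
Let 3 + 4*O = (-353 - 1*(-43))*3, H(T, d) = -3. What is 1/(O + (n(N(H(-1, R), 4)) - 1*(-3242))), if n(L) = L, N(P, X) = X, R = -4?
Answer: 4/12051 ≈ 0.00033192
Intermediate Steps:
O = -933/4 (O = -¾ + ((-353 - 1*(-43))*3)/4 = -¾ + ((-353 + 43)*3)/4 = -¾ + (-310*3)/4 = -¾ + (¼)*(-930) = -¾ - 465/2 = -933/4 ≈ -233.25)
1/(O + (n(N(H(-1, R), 4)) - 1*(-3242))) = 1/(-933/4 + (4 - 1*(-3242))) = 1/(-933/4 + (4 + 3242)) = 1/(-933/4 + 3246) = 1/(12051/4) = 4/12051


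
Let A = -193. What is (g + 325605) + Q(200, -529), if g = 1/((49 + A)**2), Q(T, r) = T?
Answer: 6755892481/20736 ≈ 3.2581e+5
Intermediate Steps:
g = 1/20736 (g = 1/((49 - 193)**2) = 1/((-144)**2) = 1/20736 ≈ 4.8225e-5)
(g + 325605) + Q(200, -529) = (1/20736 + 325605) + 200 = 6751745281/20736 + 200 = 6755892481/20736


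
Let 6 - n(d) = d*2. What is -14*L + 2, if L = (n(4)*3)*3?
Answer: 254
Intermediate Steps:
n(d) = 6 - 2*d (n(d) = 6 - d*2 = 6 - 2*d)
L = -18 (L = ((6 - 2*4)*3)*3 = ((6 - 8)*3)*3 = -2*3*3 = -6*3 = -18)
-14*L + 2 = -14*(-18) + 2 = 252 + 2 = 254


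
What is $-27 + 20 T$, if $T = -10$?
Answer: $-227$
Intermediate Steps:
$-27 + 20 T = -27 + 20 \left(-10\right) = -27 - 200 = -227$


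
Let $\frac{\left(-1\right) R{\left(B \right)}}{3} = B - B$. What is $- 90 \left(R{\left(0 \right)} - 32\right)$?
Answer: $2880$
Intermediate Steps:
$R{\left(B \right)} = 0$ ($R{\left(B \right)} = - 3 \left(B - B\right) = \left(-3\right) 0 = 0$)
$- 90 \left(R{\left(0 \right)} - 32\right) = - 90 \left(0 - 32\right) = \left(-90\right) \left(-32\right) = 2880$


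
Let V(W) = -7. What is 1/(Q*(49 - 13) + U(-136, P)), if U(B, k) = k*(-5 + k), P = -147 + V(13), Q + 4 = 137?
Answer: 1/29274 ≈ 3.4160e-5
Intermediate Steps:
Q = 133 (Q = -4 + 137 = 133)
P = -154 (P = -147 - 7 = -154)
1/(Q*(49 - 13) + U(-136, P)) = 1/(133*(49 - 13) - 154*(-5 - 154)) = 1/(133*36 - 154*(-159)) = 1/(4788 + 24486) = 1/29274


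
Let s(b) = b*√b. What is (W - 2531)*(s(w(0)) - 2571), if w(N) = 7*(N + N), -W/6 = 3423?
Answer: 59310399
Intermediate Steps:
W = -20538 (W = -6*3423 = -20538)
w(N) = 14*N (w(N) = 7*(2*N) = 14*N)
s(b) = b^(3/2)
(W - 2531)*(s(w(0)) - 2571) = (-20538 - 2531)*((14*0)^(3/2) - 2571) = -23069*(0^(3/2) - 2571) = -23069*(0 - 2571) = -23069*(-2571) = 59310399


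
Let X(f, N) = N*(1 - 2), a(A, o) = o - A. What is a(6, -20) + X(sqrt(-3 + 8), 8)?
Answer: -34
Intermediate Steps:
X(f, N) = -N (X(f, N) = N*(-1) = -N)
a(6, -20) + X(sqrt(-3 + 8), 8) = (-20 - 1*6) - 1*8 = (-20 - 6) - 8 = -26 - 8 = -34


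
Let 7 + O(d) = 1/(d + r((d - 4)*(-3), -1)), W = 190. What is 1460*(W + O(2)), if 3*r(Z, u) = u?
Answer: 268056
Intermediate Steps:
r(Z, u) = u/3
O(d) = -7 + 1/(-⅓ + d) (O(d) = -7 + 1/(d + (⅓)*(-1)) = -7 + 1/(d - ⅓) = -7 + 1/(-⅓ + d))
1460*(W + O(2)) = 1460*(190 + (10 - 21*2)/(-1 + 3*2)) = 1460*(190 + (10 - 42)/(-1 + 6)) = 1460*(190 - 32/5) = 1460*(918/5) = 268056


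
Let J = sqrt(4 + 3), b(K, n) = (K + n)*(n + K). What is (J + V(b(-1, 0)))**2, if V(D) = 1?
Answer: (1 + sqrt(7))**2 ≈ 13.292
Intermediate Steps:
b(K, n) = (K + n)**2 (b(K, n) = (K + n)*(K + n) = (K + n)**2)
J = sqrt(7) ≈ 2.6458
(J + V(b(-1, 0)))**2 = (sqrt(7) + 1)**2 = (1 + sqrt(7))**2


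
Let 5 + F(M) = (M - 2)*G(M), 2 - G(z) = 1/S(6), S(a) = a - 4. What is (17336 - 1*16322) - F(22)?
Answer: 989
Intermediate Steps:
S(a) = -4 + a
G(z) = 3/2 (G(z) = 2 - 1/(-4 + 6) = 2 - 1/2 = 2 - 1*½ = 2 - ½ = 3/2)
F(M) = -8 + 3*M/2 (F(M) = -5 + (M - 2)*(3/2) = -5 + (-2 + M)*(3/2) = -5 + (-3 + 3*M/2) = -8 + 3*M/2)
(17336 - 1*16322) - F(22) = (17336 - 1*16322) - (-8 + (3/2)*22) = (17336 - 16322) - (-8 + 33) = 1014 - 1*25 = 1014 - 25 = 989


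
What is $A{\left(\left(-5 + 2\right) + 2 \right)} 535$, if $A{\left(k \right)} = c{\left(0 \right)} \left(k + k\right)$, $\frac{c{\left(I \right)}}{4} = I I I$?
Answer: $0$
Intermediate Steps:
$c{\left(I \right)} = 4 I^{3}$ ($c{\left(I \right)} = 4 I I I = 4 I^{2} I = 4 I^{3}$)
$A{\left(k \right)} = 0$ ($A{\left(k \right)} = 4 \cdot 0^{3} \left(k + k\right) = 4 \cdot 0 \cdot 2 k = 0 \cdot 2 k = 0$)
$A{\left(\left(-5 + 2\right) + 2 \right)} 535 = 0 \cdot 535 = 0$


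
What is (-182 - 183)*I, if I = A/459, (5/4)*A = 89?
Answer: -25988/459 ≈ -56.619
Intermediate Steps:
A = 356/5 (A = (⅘)*89 = 356/5 ≈ 71.200)
I = 356/2295 (I = (356/5)/459 = (356/5)*(1/459) = 356/2295 ≈ 0.15512)
(-182 - 183)*I = (-182 - 183)*(356/2295) = -365*356/2295 = -25988/459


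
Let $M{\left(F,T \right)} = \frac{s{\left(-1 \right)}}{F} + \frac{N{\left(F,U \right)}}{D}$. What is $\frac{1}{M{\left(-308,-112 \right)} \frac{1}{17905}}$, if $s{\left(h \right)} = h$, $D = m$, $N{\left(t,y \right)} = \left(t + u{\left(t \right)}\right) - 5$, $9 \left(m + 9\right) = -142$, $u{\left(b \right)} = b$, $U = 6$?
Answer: $\frac{245957404}{344327} \approx 714.31$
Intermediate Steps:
$m = - \frac{223}{9}$ ($m = -9 + \frac{1}{9} \left(-142\right) = -9 - \frac{142}{9} = - \frac{223}{9} \approx -24.778$)
$N{\left(t,y \right)} = -5 + 2 t$ ($N{\left(t,y \right)} = \left(t + t\right) - 5 = 2 t - 5 = -5 + 2 t$)
$D = - \frac{223}{9} \approx -24.778$
$M{\left(F,T \right)} = \frac{45}{223} - \frac{1}{F} - \frac{18 F}{223}$ ($M{\left(F,T \right)} = - \frac{1}{F} + \frac{-5 + 2 F}{- \frac{223}{9}} = - \frac{1}{F} + \left(-5 + 2 F\right) \left(- \frac{9}{223}\right) = - \frac{1}{F} - \left(- \frac{45}{223} + \frac{18 F}{223}\right) = \frac{45}{223} - \frac{1}{F} - \frac{18 F}{223}$)
$\frac{1}{M{\left(-308,-112 \right)} \frac{1}{17905}} = \frac{1}{\left(\frac{45}{223} - \frac{1}{-308} - - \frac{5544}{223}\right) \frac{1}{17905}} = \frac{1}{\left(\frac{45}{223} - - \frac{1}{308} + \frac{5544}{223}\right) \frac{1}{17905}} = \frac{1}{\left(\frac{45}{223} + \frac{1}{308} + \frac{5544}{223}\right) \frac{1}{17905}} = \frac{1}{\frac{1721635}{68684} \cdot \frac{1}{17905}} = \frac{1}{\frac{344327}{245957404}} = \frac{245957404}{344327}$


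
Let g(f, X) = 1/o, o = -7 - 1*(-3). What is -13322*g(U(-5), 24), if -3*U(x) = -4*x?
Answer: 6661/2 ≈ 3330.5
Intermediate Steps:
o = -4 (o = -7 + 3 = -4)
U(x) = 4*x/3 (U(x) = -(-4)*x/3 = 4*x/3)
g(f, X) = -¼ (g(f, X) = 1/(-4) = -¼)
-13322*g(U(-5), 24) = -13322*(-¼) = 6661/2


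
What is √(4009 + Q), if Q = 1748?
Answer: √5757 ≈ 75.875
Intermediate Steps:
√(4009 + Q) = √(4009 + 1748) = √5757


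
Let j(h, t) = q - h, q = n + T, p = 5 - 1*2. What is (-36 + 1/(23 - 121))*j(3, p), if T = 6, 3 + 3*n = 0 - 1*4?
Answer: -3529/147 ≈ -24.007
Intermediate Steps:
p = 3 (p = 5 - 2 = 3)
n = -7/3 (n = -1 + (0 - 1*4)/3 = -1 + (0 - 4)/3 = -1 + (⅓)*(-4) = -1 - 4/3 = -7/3 ≈ -2.3333)
q = 11/3 (q = -7/3 + 6 = 11/3 ≈ 3.6667)
j(h, t) = 11/3 - h
(-36 + 1/(23 - 121))*j(3, p) = (-36 + 1/(23 - 121))*(11/3 - 1*3) = (-36 + 1/(-98))*(11/3 - 3) = (-36 - 1/98)*(⅔) = -3529/98*⅔ = -3529/147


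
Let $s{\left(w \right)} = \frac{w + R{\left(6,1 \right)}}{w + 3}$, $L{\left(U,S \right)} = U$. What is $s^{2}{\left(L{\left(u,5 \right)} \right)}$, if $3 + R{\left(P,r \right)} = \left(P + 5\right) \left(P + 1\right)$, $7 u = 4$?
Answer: $\frac{272484}{625} \approx 435.97$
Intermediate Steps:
$u = \frac{4}{7}$ ($u = \frac{1}{7} \cdot 4 = \frac{4}{7} \approx 0.57143$)
$R{\left(P,r \right)} = -3 + \left(1 + P\right) \left(5 + P\right)$ ($R{\left(P,r \right)} = -3 + \left(P + 5\right) \left(P + 1\right) = -3 + \left(5 + P\right) \left(1 + P\right) = -3 + \left(1 + P\right) \left(5 + P\right)$)
$s{\left(w \right)} = \frac{74 + w}{3 + w}$ ($s{\left(w \right)} = \frac{w + \left(2 + 6^{2} + 6 \cdot 6\right)}{w + 3} = \frac{w + \left(2 + 36 + 36\right)}{3 + w} = \frac{w + 74}{3 + w} = \frac{74 + w}{3 + w}$)
$s^{2}{\left(L{\left(u,5 \right)} \right)} = \left(\frac{74 + \frac{4}{7}}{3 + \frac{4}{7}}\right)^{2} = \left(\frac{1}{\frac{25}{7}} \cdot \frac{522}{7}\right)^{2} = \left(\frac{7}{25} \cdot \frac{522}{7}\right)^{2} = \left(\frac{522}{25}\right)^{2} = \frac{272484}{625}$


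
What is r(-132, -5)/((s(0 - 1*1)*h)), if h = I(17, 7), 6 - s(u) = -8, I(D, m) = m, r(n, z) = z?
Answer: -5/98 ≈ -0.051020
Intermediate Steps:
s(u) = 14 (s(u) = 6 - 1*(-8) = 6 + 8 = 14)
h = 7
r(-132, -5)/((s(0 - 1*1)*h)) = -5/(14*7) = -5/98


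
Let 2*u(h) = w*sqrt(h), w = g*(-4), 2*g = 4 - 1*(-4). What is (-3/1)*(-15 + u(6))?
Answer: 45 + 24*sqrt(6) ≈ 103.79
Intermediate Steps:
g = 4 (g = (4 - 1*(-4))/2 = (4 + 4)/2 = (1/2)*8 = 4)
w = -16 (w = 4*(-4) = -16)
u(h) = -8*sqrt(h) (u(h) = (-16*sqrt(h))/2 = -8*sqrt(h))
(-3/1)*(-15 + u(6)) = (-3/1)*(-15 - 8*sqrt(6)) = (-3*1)*(-15 - 8*sqrt(6)) = -3*(-15 - 8*sqrt(6)) = 45 + 24*sqrt(6)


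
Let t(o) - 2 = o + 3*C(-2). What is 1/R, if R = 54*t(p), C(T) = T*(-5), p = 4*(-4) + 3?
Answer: 1/1026 ≈ 0.00097466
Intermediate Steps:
p = -13 (p = -16 + 3 = -13)
C(T) = -5*T
t(o) = 32 + o (t(o) = 2 + (o + 3*(-5*(-2))) = 2 + (o + 3*10) = 2 + (o + 30) = 2 + (30 + o) = 32 + o)
R = 1026 (R = 54*(32 - 13) = 54*19 = 1026)
1/R = 1/1026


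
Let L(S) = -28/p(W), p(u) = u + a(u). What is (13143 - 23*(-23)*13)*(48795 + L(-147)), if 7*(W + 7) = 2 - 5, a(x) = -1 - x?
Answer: 977436460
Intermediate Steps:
W = -52/7 (W = -7 + (2 - 5)/7 = -7 + (⅐)*(-3) = -7 - 3/7 = -52/7 ≈ -7.4286)
p(u) = -1 (p(u) = u + (-1 - u) = -1)
L(S) = 28 (L(S) = -28/(-1) = -28*(-1) = 28)
(13143 - 23*(-23)*13)*(48795 + L(-147)) = (13143 - 23*(-23)*13)*(48795 + 28) = (13143 + 529*13)*48823 = (13143 + 6877)*48823 = 20020*48823 = 977436460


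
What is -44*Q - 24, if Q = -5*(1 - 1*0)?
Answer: 196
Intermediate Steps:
Q = -5 (Q = -5*(1 + 0) = -5*1 = -5)
-44*Q - 24 = -44*(-5) - 24 = 220 - 24 = 196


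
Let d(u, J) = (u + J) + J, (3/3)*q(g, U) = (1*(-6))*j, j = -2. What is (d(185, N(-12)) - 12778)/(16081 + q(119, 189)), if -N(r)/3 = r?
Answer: -659/847 ≈ -0.77804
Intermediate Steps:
N(r) = -3*r
q(g, U) = 12 (q(g, U) = (1*(-6))*(-2) = -6*(-2) = 12)
d(u, J) = u + 2*J (d(u, J) = (J + u) + J = u + 2*J)
(d(185, N(-12)) - 12778)/(16081 + q(119, 189)) = ((185 + 2*(-3*(-12))) - 12778)/(16081 + 12) = ((185 + 2*36) - 12778)/16093 = ((185 + 72) - 12778)*(1/16093) = (257 - 12778)*(1/16093) = -12521*1/16093 = -659/847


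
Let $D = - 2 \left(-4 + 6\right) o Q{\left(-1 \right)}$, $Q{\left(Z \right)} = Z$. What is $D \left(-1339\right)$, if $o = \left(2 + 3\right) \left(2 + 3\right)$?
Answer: $-133900$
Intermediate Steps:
$o = 25$ ($o = 5 \cdot 5 = 25$)
$D = 100$ ($D = - 2 \left(-4 + 6\right) 25 \left(-1\right) = \left(-2\right) 2 \cdot 25 \left(-1\right) = \left(-4\right) 25 \left(-1\right) = \left(-100\right) \left(-1\right) = 100$)
$D \left(-1339\right) = 100 \left(-1339\right) = -133900$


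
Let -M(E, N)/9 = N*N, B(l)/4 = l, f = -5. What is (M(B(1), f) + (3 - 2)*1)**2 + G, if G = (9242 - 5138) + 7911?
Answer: 62191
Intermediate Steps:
B(l) = 4*l
M(E, N) = -9*N**2 (M(E, N) = -9*N*N = -9*N**2)
G = 12015 (G = 4104 + 7911 = 12015)
(M(B(1), f) + (3 - 2)*1)**2 + G = (-9*(-5)**2 + (3 - 2)*1)**2 + 12015 = (-9*25 + 1*1)**2 + 12015 = (-225 + 1)**2 + 12015 = (-224)**2 + 12015 = 50176 + 12015 = 62191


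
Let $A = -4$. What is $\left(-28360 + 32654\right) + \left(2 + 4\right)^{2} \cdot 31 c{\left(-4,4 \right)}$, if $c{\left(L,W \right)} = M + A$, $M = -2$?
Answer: $-2402$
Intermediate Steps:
$c{\left(L,W \right)} = -6$ ($c{\left(L,W \right)} = -2 - 4 = -6$)
$\left(-28360 + 32654\right) + \left(2 + 4\right)^{2} \cdot 31 c{\left(-4,4 \right)} = \left(-28360 + 32654\right) + \left(2 + 4\right)^{2} \cdot 31 \left(-6\right) = 4294 + 6^{2} \cdot 31 \left(-6\right) = 4294 + 36 \cdot 31 \left(-6\right) = 4294 + 1116 \left(-6\right) = 4294 - 6696 = -2402$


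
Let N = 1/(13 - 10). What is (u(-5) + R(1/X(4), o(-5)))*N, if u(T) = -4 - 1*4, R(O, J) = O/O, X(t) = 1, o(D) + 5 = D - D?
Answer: -7/3 ≈ -2.3333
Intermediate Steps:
o(D) = -5 (o(D) = -5 + (D - D) = -5 + 0 = -5)
R(O, J) = 1
u(T) = -8 (u(T) = -4 - 4 = -8)
N = 1/3 ≈ 0.33333
(u(-5) + R(1/X(4), o(-5)))*N = (-8 + 1)*(1/3) = -7*1/3 = -7/3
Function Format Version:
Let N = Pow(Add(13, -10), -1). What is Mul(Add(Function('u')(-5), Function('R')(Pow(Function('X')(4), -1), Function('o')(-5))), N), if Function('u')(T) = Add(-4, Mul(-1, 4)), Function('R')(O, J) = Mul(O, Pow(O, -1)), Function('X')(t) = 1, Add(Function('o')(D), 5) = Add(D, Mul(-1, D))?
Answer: Rational(-7, 3) ≈ -2.3333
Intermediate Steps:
Function('o')(D) = -5 (Function('o')(D) = Add(-5, Add(D, Mul(-1, D))) = Add(-5, 0) = -5)
Function('R')(O, J) = 1
Function('u')(T) = -8 (Function('u')(T) = Add(-4, -4) = -8)
N = Rational(1, 3) (N = Pow(3, -1) = Rational(1, 3) ≈ 0.33333)
Mul(Add(Function('u')(-5), Function('R')(Pow(Function('X')(4), -1), Function('o')(-5))), N) = Mul(Add(-8, 1), Rational(1, 3)) = Mul(-7, Rational(1, 3)) = Rational(-7, 3)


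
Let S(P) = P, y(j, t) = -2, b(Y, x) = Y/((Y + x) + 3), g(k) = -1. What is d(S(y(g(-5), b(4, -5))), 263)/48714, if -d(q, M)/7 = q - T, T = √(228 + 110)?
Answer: 7/24357 + 91*√2/48714 ≈ 0.0029292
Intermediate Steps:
b(Y, x) = Y/(3 + Y + x)
T = 13*√2 (T = √338 = 13*√2 ≈ 18.385)
d(q, M) = -7*q + 91*√2 (d(q, M) = -7*(q - 13*√2) = -7*q + 91*√2)
d(S(y(g(-5), b(4, -5))), 263)/48714 = (-7*(-2) + 91*√2)/48714 = (14 + 91*√2)*(1/48714) = 7/24357 + 91*√2/48714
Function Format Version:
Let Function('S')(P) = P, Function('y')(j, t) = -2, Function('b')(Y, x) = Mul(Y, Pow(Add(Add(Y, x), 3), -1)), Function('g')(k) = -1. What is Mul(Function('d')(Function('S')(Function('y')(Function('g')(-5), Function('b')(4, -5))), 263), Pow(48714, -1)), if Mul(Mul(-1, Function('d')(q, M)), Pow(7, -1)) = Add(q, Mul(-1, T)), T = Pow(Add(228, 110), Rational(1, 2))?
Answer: Add(Rational(7, 24357), Mul(Rational(91, 48714), Pow(2, Rational(1, 2)))) ≈ 0.0029292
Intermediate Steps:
Function('b')(Y, x) = Mul(Y, Pow(Add(3, Y, x), -1))
T = Mul(13, Pow(2, Rational(1, 2))) (T = Pow(338, Rational(1, 2)) = Mul(13, Pow(2, Rational(1, 2))) ≈ 18.385)
Function('d')(q, M) = Add(Mul(-7, q), Mul(91, Pow(2, Rational(1, 2)))) (Function('d')(q, M) = Mul(-7, Add(q, Mul(-1, Mul(13, Pow(2, Rational(1, 2)))))) = Mul(-7, Add(q, Mul(-13, Pow(2, Rational(1, 2))))) = Add(Mul(-7, q), Mul(91, Pow(2, Rational(1, 2)))))
Mul(Function('d')(Function('S')(Function('y')(Function('g')(-5), Function('b')(4, -5))), 263), Pow(48714, -1)) = Mul(Add(Mul(-7, -2), Mul(91, Pow(2, Rational(1, 2)))), Pow(48714, -1)) = Mul(Add(14, Mul(91, Pow(2, Rational(1, 2)))), Rational(1, 48714)) = Add(Rational(7, 24357), Mul(Rational(91, 48714), Pow(2, Rational(1, 2))))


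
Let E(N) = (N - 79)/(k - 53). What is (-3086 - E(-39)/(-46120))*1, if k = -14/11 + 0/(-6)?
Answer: -42484405871/13766820 ≈ -3086.0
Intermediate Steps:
k = -14/11 (k = -14*1/11 + 0*(-⅙) = -14/11 + 0 = -14/11 ≈ -1.2727)
E(N) = 869/597 - 11*N/597 (E(N) = (N - 79)/(-14/11 - 53) = (-79 + N)/(-597/11) = (-79 + N)*(-11/597) = 869/597 - 11*N/597)
(-3086 - E(-39)/(-46120))*1 = (-3086 - (869/597 - 11/597*(-39))/(-46120))*1 = (-3086 - (869/597 + 143/199)*(-1)/46120)*1 = (-3086 - 1298*(-1)/(597*46120))*1 = (-3086 - 1*(-649/13766820))*1 = (-3086 + 649/13766820)*1 = -42484405871/13766820*1 = -42484405871/13766820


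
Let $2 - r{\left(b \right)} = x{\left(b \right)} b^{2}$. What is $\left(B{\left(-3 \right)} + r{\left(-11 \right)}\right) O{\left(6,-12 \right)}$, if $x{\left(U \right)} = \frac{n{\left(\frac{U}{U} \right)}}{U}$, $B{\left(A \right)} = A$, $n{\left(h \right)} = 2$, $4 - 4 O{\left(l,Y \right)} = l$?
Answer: $- \frac{21}{2} \approx -10.5$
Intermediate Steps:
$O{\left(l,Y \right)} = 1 - \frac{l}{4}$
$x{\left(U \right)} = \frac{2}{U}$
$r{\left(b \right)} = 2 - 2 b$ ($r{\left(b \right)} = 2 - \frac{2}{b} b^{2} = 2 - 2 b$)
$\left(B{\left(-3 \right)} + r{\left(-11 \right)}\right) O{\left(6,-12 \right)} = \left(-3 + \left(2 - -22\right)\right) \left(1 - \frac{3}{2}\right) = \left(-3 + \left(2 + 22\right)\right) \left(1 - \frac{3}{2}\right) = \left(-3 + 24\right) \left(- \frac{1}{2}\right) = 21 \left(- \frac{1}{2}\right) = - \frac{21}{2}$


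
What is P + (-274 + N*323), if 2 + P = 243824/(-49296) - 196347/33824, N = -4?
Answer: -164524403635/104211744 ≈ -1578.8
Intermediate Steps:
P = -1328812531/104211744 (P = -2 + (243824/(-49296) - 196347/33824) = -2 + (243824*(-1/49296) - 196347*1/33824) = -2 + (-15239/3081 - 196347/33824) = -2 - 1120389043/104211744 = -1328812531/104211744 ≈ -12.751)
P + (-274 + N*323) = -1328812531/104211744 + (-274 - 4*323) = -1328812531/104211744 + (-274 - 1292) = -1328812531/104211744 - 1566 = -164524403635/104211744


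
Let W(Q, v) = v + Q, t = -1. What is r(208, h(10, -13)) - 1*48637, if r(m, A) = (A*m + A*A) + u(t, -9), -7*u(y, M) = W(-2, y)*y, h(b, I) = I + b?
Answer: -344767/7 ≈ -49252.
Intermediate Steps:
W(Q, v) = Q + v
u(y, M) = -y*(-2 + y)/7 (u(y, M) = -(-2 + y)*y/7 = -y*(-2 + y)/7)
r(m, A) = -3/7 + A² + A*m (r(m, A) = (A*m + A*A) + (⅐)*(-1)*(2 - 1*(-1)) = (A*m + A²) + (⅐)*(-1)*(2 + 1) = (A² + A*m) + (⅐)*(-1)*3 = (A² + A*m) - 3/7 = -3/7 + A² + A*m)
r(208, h(10, -13)) - 1*48637 = (-3/7 + (-13 + 10)² + (-13 + 10)*208) - 1*48637 = (-3/7 + (-3)² - 3*208) - 48637 = (-3/7 + 9 - 624) - 48637 = -4308/7 - 48637 = -344767/7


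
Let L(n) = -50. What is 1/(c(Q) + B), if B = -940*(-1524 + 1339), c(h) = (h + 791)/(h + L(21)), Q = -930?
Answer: 980/170422139 ≈ 5.7504e-6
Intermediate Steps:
c(h) = (791 + h)/(-50 + h) (c(h) = (h + 791)/(h - 50) = (791 + h)/(-50 + h))
B = 173900 (B = -940*(-185) = 173900)
1/(c(Q) + B) = 1/((791 - 930)/(-50 - 930) + 173900) = 1/(-139/(-980) + 173900) = 1/(-1/980*(-139) + 173900) = 1/(139/980 + 173900) = 1/(170422139/980) = 980/170422139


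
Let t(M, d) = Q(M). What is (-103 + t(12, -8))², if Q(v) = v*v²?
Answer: 2640625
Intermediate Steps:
Q(v) = v³
t(M, d) = M³
(-103 + t(12, -8))² = (-103 + 12³)² = (-103 + 1728)² = 1625² = 2640625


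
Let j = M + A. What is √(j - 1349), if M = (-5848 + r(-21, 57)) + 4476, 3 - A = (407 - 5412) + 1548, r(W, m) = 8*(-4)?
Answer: √707 ≈ 26.589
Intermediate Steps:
r(W, m) = -32
A = 3460 (A = 3 - ((407 - 5412) + 1548) = 3 - (-5005 + 1548) = 3 - 1*(-3457) = 3 + 3457 = 3460)
M = -1404 (M = (-5848 - 32) + 4476 = -5880 + 4476 = -1404)
j = 2056 (j = -1404 + 3460 = 2056)
√(j - 1349) = √(2056 - 1349) = √707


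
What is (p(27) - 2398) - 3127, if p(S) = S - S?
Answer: -5525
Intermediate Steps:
p(S) = 0
(p(27) - 2398) - 3127 = (0 - 2398) - 3127 = -2398 - 3127 = -5525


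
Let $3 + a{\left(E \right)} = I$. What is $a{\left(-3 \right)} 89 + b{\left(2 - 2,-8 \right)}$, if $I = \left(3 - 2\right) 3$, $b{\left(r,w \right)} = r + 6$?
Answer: $6$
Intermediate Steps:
$b{\left(r,w \right)} = 6 + r$
$I = 3$ ($I = 1 \cdot 3 = 3$)
$a{\left(E \right)} = 0$ ($a{\left(E \right)} = -3 + 3 = 0$)
$a{\left(-3 \right)} 89 + b{\left(2 - 2,-8 \right)} = 0 \cdot 89 + \left(6 + \left(2 - 2\right)\right) = 0 + \left(6 + 0\right) = 0 + 6 = 6$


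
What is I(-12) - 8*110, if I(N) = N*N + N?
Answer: -748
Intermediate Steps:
I(N) = N + N² (I(N) = N² + N = N + N²)
I(-12) - 8*110 = -12*(1 - 12) - 8*110 = -12*(-11) - 880 = 132 - 880 = -748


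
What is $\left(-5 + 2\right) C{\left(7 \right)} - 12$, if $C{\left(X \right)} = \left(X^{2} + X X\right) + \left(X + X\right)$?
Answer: $-348$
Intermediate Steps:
$C{\left(X \right)} = 2 X + 2 X^{2}$ ($C{\left(X \right)} = \left(X^{2} + X^{2}\right) + 2 X = 2 X^{2} + 2 X = 2 X + 2 X^{2}$)
$\left(-5 + 2\right) C{\left(7 \right)} - 12 = \left(-5 + 2\right) 2 \cdot 7 \left(1 + 7\right) - 12 = - 3 \cdot 2 \cdot 7 \cdot 8 - 12 = \left(-3\right) 112 - 12 = -336 - 12 = -348$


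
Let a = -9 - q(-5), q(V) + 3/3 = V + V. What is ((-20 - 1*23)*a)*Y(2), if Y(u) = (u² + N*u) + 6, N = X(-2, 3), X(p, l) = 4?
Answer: -1548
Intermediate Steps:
N = 4
q(V) = -1 + 2*V (q(V) = -1 + (V + V) = -1 + 2*V)
Y(u) = 6 + u² + 4*u (Y(u) = (u² + 4*u) + 6 = 6 + u² + 4*u)
a = 2 (a = -9 - (-1 + 2*(-5)) = -9 - (-1 - 10) = -9 - 1*(-11) = -9 + 11 = 2)
((-20 - 1*23)*a)*Y(2) = ((-20 - 1*23)*2)*(6 + 2² + 4*2) = ((-20 - 23)*2)*(6 + 4 + 8) = -43*2*18 = -86*18 = -1548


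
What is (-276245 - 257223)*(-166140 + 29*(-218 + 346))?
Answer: 86650140304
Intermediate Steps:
(-276245 - 257223)*(-166140 + 29*(-218 + 346)) = -533468*(-166140 + 29*128) = -533468*(-166140 + 3712) = -533468*(-162428) = 86650140304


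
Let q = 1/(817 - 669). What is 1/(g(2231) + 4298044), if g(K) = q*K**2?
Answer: 148/641087873 ≈ 2.3086e-7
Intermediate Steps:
q = 1/148 ≈ 0.0067568
g(K) = K**2/148
1/(g(2231) + 4298044) = 1/((1/148)*2231**2 + 4298044) = 1/((1/148)*4977361 + 4298044) = 1/(4977361/148 + 4298044) = 1/(641087873/148) = 148/641087873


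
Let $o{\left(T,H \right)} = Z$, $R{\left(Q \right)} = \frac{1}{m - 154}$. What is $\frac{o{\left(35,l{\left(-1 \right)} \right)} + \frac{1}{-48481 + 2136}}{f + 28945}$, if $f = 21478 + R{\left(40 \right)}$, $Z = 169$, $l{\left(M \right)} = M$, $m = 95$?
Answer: $\frac{38508828}{11489527985} \approx 0.0033516$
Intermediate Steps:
$R{\left(Q \right)} = - \frac{1}{59}$ ($R{\left(Q \right)} = \frac{1}{95 - 154} = \frac{1}{-59} = - \frac{1}{59}$)
$o{\left(T,H \right)} = 169$
$f = \frac{1267201}{59}$ ($f = 21478 - \frac{1}{59} = \frac{1267201}{59} \approx 21478.0$)
$\frac{o{\left(35,l{\left(-1 \right)} \right)} + \frac{1}{-48481 + 2136}}{f + 28945} = \frac{169 + \frac{1}{-48481 + 2136}}{\frac{1267201}{59} + 28945} = \frac{169 + \frac{1}{-46345}}{\frac{2974956}{59}} = \left(169 - \frac{1}{46345}\right) \frac{59}{2974956} = \frac{7832304}{46345} \cdot \frac{59}{2974956} = \frac{38508828}{11489527985}$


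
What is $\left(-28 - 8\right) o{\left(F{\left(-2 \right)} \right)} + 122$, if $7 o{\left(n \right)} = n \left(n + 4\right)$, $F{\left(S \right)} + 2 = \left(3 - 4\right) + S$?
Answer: $\frac{674}{7} \approx 96.286$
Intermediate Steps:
$F{\left(S \right)} = -3 + S$ ($F{\left(S \right)} = -2 + \left(\left(3 - 4\right) + S\right) = -2 + \left(-1 + S\right) = -3 + S$)
$o{\left(n \right)} = \frac{n \left(4 + n\right)}{7}$ ($o{\left(n \right)} = \frac{n \left(n + 4\right)}{7} = \frac{n \left(4 + n\right)}{7}$)
$\left(-28 - 8\right) o{\left(F{\left(-2 \right)} \right)} + 122 = \left(-28 - 8\right) \frac{\left(-3 - 2\right) \left(4 - 5\right)}{7} + 122 = \left(-28 - 8\right) \frac{1}{7} \left(-5\right) \left(4 - 5\right) + 122 = - 36 \cdot \frac{1}{7} \left(-5\right) \left(-1\right) + 122 = \left(-36\right) \frac{5}{7} + 122 = - \frac{180}{7} + 122 = \frac{674}{7}$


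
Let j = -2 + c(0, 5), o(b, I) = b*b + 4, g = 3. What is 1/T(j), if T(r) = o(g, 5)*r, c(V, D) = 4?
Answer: 1/26 ≈ 0.038462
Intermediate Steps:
o(b, I) = 4 + b² (o(b, I) = b² + 4 = 4 + b²)
j = 2 (j = -2 + 4 = 2)
T(r) = 13*r (T(r) = (4 + 3²)*r = (4 + 9)*r = 13*r)
1/T(j) = 1/(13*2) = 1/26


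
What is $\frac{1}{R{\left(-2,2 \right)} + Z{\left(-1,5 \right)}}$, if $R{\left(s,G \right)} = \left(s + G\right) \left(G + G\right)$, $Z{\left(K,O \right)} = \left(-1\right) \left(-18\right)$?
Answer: $\frac{1}{18} \approx 0.055556$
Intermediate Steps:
$Z{\left(K,O \right)} = 18$
$R{\left(s,G \right)} = 2 G \left(G + s\right)$ ($R{\left(s,G \right)} = \left(G + s\right) 2 G = 2 G \left(G + s\right)$)
$\frac{1}{R{\left(-2,2 \right)} + Z{\left(-1,5 \right)}} = \frac{1}{2 \cdot 2 \left(2 - 2\right) + 18} = \frac{1}{2 \cdot 2 \cdot 0 + 18} = \frac{1}{0 + 18} = \frac{1}{18}$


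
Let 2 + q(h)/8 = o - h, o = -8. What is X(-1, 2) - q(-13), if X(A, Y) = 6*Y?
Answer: -12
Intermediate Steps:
q(h) = -80 - 8*h (q(h) = -16 + 8*(-8 - h) = -16 + (-64 - 8*h) = -80 - 8*h)
X(-1, 2) - q(-13) = 6*2 - (-80 - 8*(-13)) = 12 - (-80 + 104) = 12 - 1*24 = 12 - 24 = -12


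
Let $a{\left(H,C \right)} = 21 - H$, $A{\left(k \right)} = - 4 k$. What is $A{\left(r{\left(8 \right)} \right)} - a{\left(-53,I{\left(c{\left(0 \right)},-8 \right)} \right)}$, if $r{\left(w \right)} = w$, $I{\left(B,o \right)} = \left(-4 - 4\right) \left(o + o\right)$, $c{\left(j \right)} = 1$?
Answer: $-106$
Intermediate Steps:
$I{\left(B,o \right)} = - 16 o$ ($I{\left(B,o \right)} = - 8 \cdot 2 o = - 16 o$)
$A{\left(r{\left(8 \right)} \right)} - a{\left(-53,I{\left(c{\left(0 \right)},-8 \right)} \right)} = \left(-4\right) 8 - \left(21 - -53\right) = -32 - \left(21 + 53\right) = -32 - 74 = -106$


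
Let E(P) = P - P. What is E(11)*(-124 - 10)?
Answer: 0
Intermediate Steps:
E(P) = 0
E(11)*(-124 - 10) = 0*(-124 - 10) = 0*(-134) = 0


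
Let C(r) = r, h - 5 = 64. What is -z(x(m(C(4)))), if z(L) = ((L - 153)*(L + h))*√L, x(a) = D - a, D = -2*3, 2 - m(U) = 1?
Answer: 9920*I*√7 ≈ 26246.0*I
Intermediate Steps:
h = 69 (h = 5 + 64 = 69)
m(U) = 1 (m(U) = 2 - 1*1 = 2 - 1 = 1)
D = -6
x(a) = -6 - a
z(L) = √L*(-153 + L)*(69 + L) (z(L) = ((L - 153)*(L + 69))*√L = ((-153 + L)*(69 + L))*√L = √L*(-153 + L)*(69 + L))
-z(x(m(C(4)))) = -√(-6 - 1*1)*(-10557 + (-6 - 1*1)² - 84*(-6 - 1*1)) = -√(-6 - 1)*(-10557 + (-6 - 1)² - 84*(-6 - 1)) = -√(-7)*(-10557 + (-7)² - 84*(-7)) = -I*√7*(-10557 + 49 + 588) = -I*√7*(-9920) = -(-9920)*I*√7 = 9920*I*√7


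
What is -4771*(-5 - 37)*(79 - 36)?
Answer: 8616426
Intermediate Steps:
-4771*(-5 - 37)*(79 - 36) = -(-200382)*43 = -4771*(-1806) = 8616426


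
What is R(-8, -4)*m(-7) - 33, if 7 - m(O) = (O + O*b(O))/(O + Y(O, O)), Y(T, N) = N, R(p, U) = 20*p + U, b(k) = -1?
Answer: -1181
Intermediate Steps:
R(p, U) = U + 20*p
m(O) = 7 (m(O) = 7 - (O + O*(-1))/(O + O) = 7 - (O - O)/(2*O) = 7 - 0*1/(2*O) = 7 - 1*0 = 7 + 0 = 7)
R(-8, -4)*m(-7) - 33 = (-4 + 20*(-8))*7 - 33 = (-4 - 160)*7 - 33 = -164*7 - 33 = -1148 - 33 = -1181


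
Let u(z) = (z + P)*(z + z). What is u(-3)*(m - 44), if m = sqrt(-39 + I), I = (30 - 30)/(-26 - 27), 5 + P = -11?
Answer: -5016 + 114*I*sqrt(39) ≈ -5016.0 + 711.93*I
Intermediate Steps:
P = -16 (P = -5 - 11 = -16)
I = 0 (I = 0/(-53) = 0*(-1/53) = 0)
u(z) = 2*z*(-16 + z) (u(z) = (z - 16)*(z + z) = (-16 + z)*(2*z) = 2*z*(-16 + z))
m = I*sqrt(39) (m = sqrt(-39 + 0) = sqrt(-39) = I*sqrt(39) ≈ 6.245*I)
u(-3)*(m - 44) = (2*(-3)*(-16 - 3))*(I*sqrt(39) - 44) = (2*(-3)*(-19))*(-44 + I*sqrt(39)) = 114*(-44 + I*sqrt(39)) = -5016 + 114*I*sqrt(39)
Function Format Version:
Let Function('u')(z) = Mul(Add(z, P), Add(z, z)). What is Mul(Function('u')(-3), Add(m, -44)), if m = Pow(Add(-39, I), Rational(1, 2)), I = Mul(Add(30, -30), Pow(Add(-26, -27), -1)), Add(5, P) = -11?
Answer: Add(-5016, Mul(114, I, Pow(39, Rational(1, 2)))) ≈ Add(-5016.0, Mul(711.93, I))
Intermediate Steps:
P = -16 (P = Add(-5, -11) = -16)
I = 0 (I = Mul(0, Pow(-53, -1)) = Mul(0, Rational(-1, 53)) = 0)
Function('u')(z) = Mul(2, z, Add(-16, z)) (Function('u')(z) = Mul(Add(z, -16), Add(z, z)) = Mul(Add(-16, z), Mul(2, z)) = Mul(2, z, Add(-16, z)))
m = Mul(I, Pow(39, Rational(1, 2))) (m = Pow(Add(-39, 0), Rational(1, 2)) = Pow(-39, Rational(1, 2)) = Mul(I, Pow(39, Rational(1, 2))) ≈ Mul(6.2450, I))
Mul(Function('u')(-3), Add(m, -44)) = Mul(Mul(2, -3, Add(-16, -3)), Add(Mul(I, Pow(39, Rational(1, 2))), -44)) = Mul(Mul(2, -3, -19), Add(-44, Mul(I, Pow(39, Rational(1, 2))))) = Mul(114, Add(-44, Mul(I, Pow(39, Rational(1, 2))))) = Add(-5016, Mul(114, I, Pow(39, Rational(1, 2))))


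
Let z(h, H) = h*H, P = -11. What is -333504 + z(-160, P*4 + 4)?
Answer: -327104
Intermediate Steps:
z(h, H) = H*h
-333504 + z(-160, P*4 + 4) = -333504 + (-11*4 + 4)*(-160) = -333504 + (-44 + 4)*(-160) = -333504 - 40*(-160) = -333504 + 6400 = -327104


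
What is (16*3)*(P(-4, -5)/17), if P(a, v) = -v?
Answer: 240/17 ≈ 14.118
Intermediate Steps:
(16*3)*(P(-4, -5)/17) = (16*3)*(-1*(-5)/17) = 48*(5*(1/17)) = 48*(5/17) = 240/17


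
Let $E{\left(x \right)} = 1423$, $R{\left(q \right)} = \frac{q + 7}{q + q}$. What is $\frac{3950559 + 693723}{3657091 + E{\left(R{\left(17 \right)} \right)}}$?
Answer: $\frac{2322141}{1829257} \approx 1.2694$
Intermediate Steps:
$R{\left(q \right)} = \frac{7 + q}{2 q}$
$\frac{3950559 + 693723}{3657091 + E{\left(R{\left(17 \right)} \right)}} = \frac{3950559 + 693723}{3657091 + 1423} = \frac{4644282}{3658514} = 4644282 \cdot \frac{1}{3658514} = \frac{2322141}{1829257}$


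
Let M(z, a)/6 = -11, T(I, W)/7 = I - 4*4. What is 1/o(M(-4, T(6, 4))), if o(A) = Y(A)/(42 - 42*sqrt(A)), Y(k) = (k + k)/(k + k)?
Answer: 42 - 42*I*sqrt(66) ≈ 42.0 - 341.21*I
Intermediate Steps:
T(I, W) = -112 + 7*I (T(I, W) = 7*(I - 4*4) = 7*(I - 16) = 7*(-16 + I) = -112 + 7*I)
M(z, a) = -66 (M(z, a) = 6*(-11) = -66)
Y(k) = 1 (Y(k) = (2*k)/((2*k)) = (2*k)*(1/(2*k)) = 1)
o(A) = 1/(42 - 42*sqrt(A))
1/o(M(-4, T(6, 4))) = 1/(-1/(-42 + 42*sqrt(-66))) = 1/(-1/(-42 + 42*(I*sqrt(66)))) = 1/(-1/(-42 + 42*I*sqrt(66))) = 42 - 42*I*sqrt(66)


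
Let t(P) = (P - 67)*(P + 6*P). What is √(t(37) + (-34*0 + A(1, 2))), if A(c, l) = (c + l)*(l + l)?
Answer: 3*I*√862 ≈ 88.079*I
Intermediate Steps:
t(P) = 7*P*(-67 + P) (t(P) = (-67 + P)*(7*P) = 7*P*(-67 + P))
A(c, l) = 2*l*(c + l) (A(c, l) = (c + l)*(2*l) = 2*l*(c + l))
√(t(37) + (-34*0 + A(1, 2))) = √(7*37*(-67 + 37) + (-34*0 + 2*2*(1 + 2))) = √(7*37*(-30) + (0 + 2*2*3)) = √(-7770 + (0 + 12)) = √(-7770 + 12) = √(-7758) = 3*I*√862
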